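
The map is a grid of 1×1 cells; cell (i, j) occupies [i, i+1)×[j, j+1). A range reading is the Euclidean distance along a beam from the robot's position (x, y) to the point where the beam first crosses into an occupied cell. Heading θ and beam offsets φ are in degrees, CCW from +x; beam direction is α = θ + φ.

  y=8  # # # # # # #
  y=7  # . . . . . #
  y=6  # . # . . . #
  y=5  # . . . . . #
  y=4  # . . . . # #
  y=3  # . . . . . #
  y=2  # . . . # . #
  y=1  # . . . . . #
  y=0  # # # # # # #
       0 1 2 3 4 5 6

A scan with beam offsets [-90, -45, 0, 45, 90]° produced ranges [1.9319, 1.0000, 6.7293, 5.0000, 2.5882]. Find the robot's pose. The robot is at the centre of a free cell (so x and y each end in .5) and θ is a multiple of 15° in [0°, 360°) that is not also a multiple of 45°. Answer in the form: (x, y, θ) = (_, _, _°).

Candidates: 32 free-cell centres × 16 headings = 512 poses. Raycast each; keep the one whose scan matches to 4 dp.
  (3.5, 6.5, 120°): beam 1 = 2.8868 ≠ 1.9319 ✗
  (1.5, 6.5, 300°): beam 1 = 0.5774 ≠ 1.9319 ✗
  (2.5, 7.5, 345°): beam 1 = 0.5176 ≠ 1.9319 ✗
  …
  (3.5, 1.5, 75°): r_1=1.9319, r_2=1.0000, r_3=6.7293, r_4=5.0000, r_5=2.5882 — all match ✓
No second candidate reproduces the full scan.

(x, y, θ) = (3.5, 1.5, 75°)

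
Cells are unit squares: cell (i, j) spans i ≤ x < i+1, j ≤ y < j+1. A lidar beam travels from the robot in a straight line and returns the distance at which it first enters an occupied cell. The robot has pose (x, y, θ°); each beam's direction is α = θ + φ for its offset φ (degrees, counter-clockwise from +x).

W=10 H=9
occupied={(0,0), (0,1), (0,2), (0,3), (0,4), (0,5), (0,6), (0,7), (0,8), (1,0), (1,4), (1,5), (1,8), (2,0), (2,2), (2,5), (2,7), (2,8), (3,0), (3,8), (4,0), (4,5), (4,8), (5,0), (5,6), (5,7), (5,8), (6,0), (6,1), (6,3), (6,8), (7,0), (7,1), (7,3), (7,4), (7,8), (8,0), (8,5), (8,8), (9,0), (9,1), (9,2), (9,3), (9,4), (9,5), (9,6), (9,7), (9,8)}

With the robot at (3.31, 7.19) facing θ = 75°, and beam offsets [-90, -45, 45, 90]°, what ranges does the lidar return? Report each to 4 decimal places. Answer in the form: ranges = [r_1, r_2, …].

ranges = [1.7496, 1.6200, 0.6200, 0.3209]

beam 1: φ=-90°, α=345°
  dir = (cos 345°, sin 345°) = (0.9659, -0.2588); from cell (3,7)
  next x-line at t=0.7143, next y-line at t=0.7341; Δt_x=1.0353, Δt_y=3.8637
    x: enter (4,7) at t=0.7143
    y: enter (4,6) at t=0.7341
    x: enter (5,6) at t=1.7496 ← occupied
  → r_1 = 1.7496
beam 2: φ=-45°, α=30°
  dir = (cos 30°, sin 30°) = (0.8660, 0.5000); from cell (3,7)
  next x-line at t=0.7967, next y-line at t=1.6200; Δt_x=1.1547, Δt_y=2.0000
    x: enter (4,7) at t=0.7967
    y: enter (4,8) at t=1.6200 ← occupied
  → r_2 = 1.6200
beam 3: φ=45°, α=120°
  dir = (cos 120°, sin 120°) = (-0.5000, 0.8660); from cell (3,7)
  next x-line at t=0.6200, next y-line at t=0.9353; Δt_x=2.0000, Δt_y=1.1547
    x: enter (2,7) at t=0.6200 ← occupied
  → r_3 = 0.6200
beam 4: φ=90°, α=165°
  dir = (cos 165°, sin 165°) = (-0.9659, 0.2588); from cell (3,7)
  next x-line at t=0.3209, next y-line at t=3.1296; Δt_x=1.0353, Δt_y=3.8637
    x: enter (2,7) at t=0.3209 ← occupied
  → r_4 = 0.3209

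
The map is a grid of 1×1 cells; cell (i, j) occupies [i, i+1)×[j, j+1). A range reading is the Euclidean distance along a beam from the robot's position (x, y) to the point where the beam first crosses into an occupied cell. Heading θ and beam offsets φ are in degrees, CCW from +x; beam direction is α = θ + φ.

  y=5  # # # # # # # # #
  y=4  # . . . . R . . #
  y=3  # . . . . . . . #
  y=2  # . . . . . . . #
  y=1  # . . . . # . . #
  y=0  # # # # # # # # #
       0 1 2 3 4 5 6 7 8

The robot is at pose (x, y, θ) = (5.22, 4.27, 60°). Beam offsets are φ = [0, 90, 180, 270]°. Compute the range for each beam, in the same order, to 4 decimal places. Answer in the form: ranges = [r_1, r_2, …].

ranges = [0.8429, 1.4600, 3.7759, 3.2101]

beam 1: φ=0°, α=60°
  cosα=0.5000 sinα=0.8660 | (5,4) | tMaxX 1.5600 tMaxY 0.8429 | tΔX 2.0000 tΔY 1.1547
    t=0.8429 [y] (5,5) — stop
  → r_1 = 0.8429
beam 2: φ=90°, α=150°
  cosα=-0.8660 sinα=0.5000 | (5,4) | tMaxX 0.2540 tMaxY 1.4600 | tΔX 1.1547 tΔY 2.0000
    t=0.2540 [x] (4,4)
    t=1.4087 [x] (3,4)
    t=1.4600 [y] (3,5) — stop
  → r_2 = 1.4600
beam 3: φ=180°, α=240°
  cosα=-0.5000 sinα=-0.8660 | (5,4) | tMaxX 0.4400 tMaxY 0.3118 | tΔX 2.0000 tΔY 1.1547
    t=0.3118 [y] (5,3)
    t=0.4400 [x] (4,3)
    t=1.4665 [y] (4,2)
    t=2.4400 [x] (3,2)
    t=2.6212 [y] (3,1)
    t=3.7759 [y] (3,0) — stop
  → r_3 = 3.7759
beam 4: φ=270°, α=330°
  cosα=0.8660 sinα=-0.5000 | (5,4) | tMaxX 0.9007 tMaxY 0.5400 | tΔX 1.1547 tΔY 2.0000
    t=0.5400 [y] (5,3)
    t=0.9007 [x] (6,3)
    t=2.0554 [x] (7,3)
    t=2.5400 [y] (7,2)
    t=3.2101 [x] (8,2) — stop
  → r_4 = 3.2101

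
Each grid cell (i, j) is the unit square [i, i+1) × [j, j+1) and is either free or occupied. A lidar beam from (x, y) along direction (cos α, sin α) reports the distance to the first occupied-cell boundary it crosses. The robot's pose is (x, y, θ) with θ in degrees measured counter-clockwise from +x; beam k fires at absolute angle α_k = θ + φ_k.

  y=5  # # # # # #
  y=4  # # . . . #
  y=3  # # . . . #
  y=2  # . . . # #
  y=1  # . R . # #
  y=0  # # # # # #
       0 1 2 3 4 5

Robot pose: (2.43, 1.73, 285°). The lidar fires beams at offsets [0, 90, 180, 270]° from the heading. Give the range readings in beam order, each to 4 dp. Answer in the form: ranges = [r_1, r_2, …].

beam 1: φ=0°, α=285°
  d=(0.2588,-0.9659)  start (2,1)  tX=2.2023 tY=0.7558  stride 1/|dx|=3.8637 1/|dy|=1.0353
    cross y-line → (2,0), t=0.7558 (wall)
  → r_1 = 0.7558
beam 2: φ=90°, α=15°
  d=(0.9659,0.2588)  start (2,1)  tX=0.5901 tY=1.0432  stride 1/|dx|=1.0353 1/|dy|=3.8637
    cross x-line → (3,1), t=0.5901
    cross y-line → (3,2), t=1.0432
    cross x-line → (4,2), t=1.6254 (wall)
  → r_2 = 1.6254
beam 3: φ=180°, α=105°
  d=(-0.2588,0.9659)  start (2,1)  tX=1.6614 tY=0.2795  stride 1/|dx|=3.8637 1/|dy|=1.0353
    cross y-line → (2,2), t=0.2795
    cross y-line → (2,3), t=1.3148
    cross x-line → (1,3), t=1.6614 (wall)
  → r_3 = 1.6614
beam 4: φ=270°, α=195°
  d=(-0.9659,-0.2588)  start (2,1)  tX=0.4452 tY=2.8205  stride 1/|dx|=1.0353 1/|dy|=3.8637
    cross x-line → (1,1), t=0.4452
    cross x-line → (0,1), t=1.4804 (wall)
  → r_4 = 1.4804

ranges = [0.7558, 1.6254, 1.6614, 1.4804]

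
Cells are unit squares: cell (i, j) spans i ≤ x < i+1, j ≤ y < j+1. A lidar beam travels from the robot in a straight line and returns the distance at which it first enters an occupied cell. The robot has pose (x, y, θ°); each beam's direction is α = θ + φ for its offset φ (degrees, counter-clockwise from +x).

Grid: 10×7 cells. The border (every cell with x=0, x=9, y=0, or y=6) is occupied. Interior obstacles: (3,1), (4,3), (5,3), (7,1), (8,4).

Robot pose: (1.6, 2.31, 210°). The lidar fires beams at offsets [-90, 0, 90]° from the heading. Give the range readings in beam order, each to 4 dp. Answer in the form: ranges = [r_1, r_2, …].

beam 1: φ=-90°, α=120°
  cosα=-0.5000 sinα=0.8660 | (1,2) | tMaxX 1.2000 tMaxY 0.7967 | tΔX 2.0000 tΔY 1.1547
    t=0.7967 [y] (1,3)
    t=1.2000 [x] (0,3) — stop
  → r_1 = 1.2000
beam 2: φ=0°, α=210°
  cosα=-0.8660 sinα=-0.5000 | (1,2) | tMaxX 0.6928 tMaxY 0.6200 | tΔX 1.1547 tΔY 2.0000
    t=0.6200 [y] (1,1)
    t=0.6928 [x] (0,1) — stop
  → r_2 = 0.6928
beam 3: φ=90°, α=300°
  cosα=0.5000 sinα=-0.8660 | (1,2) | tMaxX 0.8000 tMaxY 0.3580 | tΔX 2.0000 tΔY 1.1547
    t=0.3580 [y] (1,1)
    t=0.8000 [x] (2,1)
    t=1.5127 [y] (2,0) — stop
  → r_3 = 1.5127

ranges = [1.2000, 0.6928, 1.5127]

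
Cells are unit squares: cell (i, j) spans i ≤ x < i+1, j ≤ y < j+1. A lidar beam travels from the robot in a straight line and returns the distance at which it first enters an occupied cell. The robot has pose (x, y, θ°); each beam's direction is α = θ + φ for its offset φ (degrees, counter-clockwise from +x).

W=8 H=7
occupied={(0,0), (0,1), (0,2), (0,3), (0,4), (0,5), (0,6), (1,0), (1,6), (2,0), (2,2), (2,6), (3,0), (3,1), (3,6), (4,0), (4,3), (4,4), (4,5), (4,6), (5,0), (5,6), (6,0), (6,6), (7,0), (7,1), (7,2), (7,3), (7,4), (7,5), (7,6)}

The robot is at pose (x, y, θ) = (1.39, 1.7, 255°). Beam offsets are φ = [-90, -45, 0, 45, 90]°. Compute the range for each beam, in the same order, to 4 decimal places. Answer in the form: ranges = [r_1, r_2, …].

beam 1: φ=-90°, α=165°
  dir = (cos 165°, sin 165°) = (-0.9659, 0.2588); from cell (1,1)
  next x-line at t=0.4038, next y-line at t=1.1591; Δt_x=1.0353, Δt_y=3.8637
    x: enter (0,1) at t=0.4038 ← occupied
  → r_1 = 0.4038
beam 2: φ=-45°, α=210°
  dir = (cos 210°, sin 210°) = (-0.8660, -0.5000); from cell (1,1)
  next x-line at t=0.4503, next y-line at t=1.4000; Δt_x=1.1547, Δt_y=2.0000
    x: enter (0,1) at t=0.4503 ← occupied
  → r_2 = 0.4503
beam 3: φ=0°, α=255°
  dir = (cos 255°, sin 255°) = (-0.2588, -0.9659); from cell (1,1)
  next x-line at t=1.5068, next y-line at t=0.7247; Δt_x=3.8637, Δt_y=1.0353
    y: enter (1,0) at t=0.7247 ← occupied
  → r_3 = 0.7247
beam 4: φ=45°, α=300°
  dir = (cos 300°, sin 300°) = (0.5000, -0.8660); from cell (1,1)
  next x-line at t=1.2200, next y-line at t=0.8083; Δt_x=2.0000, Δt_y=1.1547
    y: enter (1,0) at t=0.8083 ← occupied
  → r_4 = 0.8083
beam 5: φ=90°, α=345°
  dir = (cos 345°, sin 345°) = (0.9659, -0.2588); from cell (1,1)
  next x-line at t=0.6315, next y-line at t=2.7046; Δt_x=1.0353, Δt_y=3.8637
    x: enter (2,1) at t=0.6315
    x: enter (3,1) at t=1.6668 ← occupied
  → r_5 = 1.6668

ranges = [0.4038, 0.4503, 0.7247, 0.8083, 1.6668]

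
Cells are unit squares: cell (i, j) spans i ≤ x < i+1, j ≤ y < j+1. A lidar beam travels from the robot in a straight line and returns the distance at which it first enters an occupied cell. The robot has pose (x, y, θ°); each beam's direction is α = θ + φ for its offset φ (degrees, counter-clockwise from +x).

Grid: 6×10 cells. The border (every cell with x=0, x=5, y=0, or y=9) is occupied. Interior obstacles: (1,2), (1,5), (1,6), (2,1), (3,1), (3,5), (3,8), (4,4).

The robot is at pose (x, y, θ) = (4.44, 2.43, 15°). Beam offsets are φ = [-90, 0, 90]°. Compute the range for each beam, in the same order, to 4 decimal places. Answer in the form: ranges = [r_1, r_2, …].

beam 1: φ=-90°, α=285°
  dir = (cos 285°, sin 285°) = (0.2588, -0.9659); from cell (4,2)
  next x-line at t=2.1637, next y-line at t=0.4452; Δt_x=3.8637, Δt_y=1.0353
    y: enter (4,1) at t=0.4452
    y: enter (4,0) at t=1.4804 ← occupied
  → r_1 = 1.4804
beam 2: φ=0°, α=15°
  dir = (cos 15°, sin 15°) = (0.9659, 0.2588); from cell (4,2)
  next x-line at t=0.5798, next y-line at t=2.2023; Δt_x=1.0353, Δt_y=3.8637
    x: enter (5,2) at t=0.5798 ← occupied
  → r_2 = 0.5798
beam 3: φ=90°, α=105°
  dir = (cos 105°, sin 105°) = (-0.2588, 0.9659); from cell (4,2)
  next x-line at t=1.7000, next y-line at t=0.5901; Δt_x=3.8637, Δt_y=1.0353
    y: enter (4,3) at t=0.5901
    y: enter (4,4) at t=1.6254 ← occupied
  → r_3 = 1.6254

ranges = [1.4804, 0.5798, 1.6254]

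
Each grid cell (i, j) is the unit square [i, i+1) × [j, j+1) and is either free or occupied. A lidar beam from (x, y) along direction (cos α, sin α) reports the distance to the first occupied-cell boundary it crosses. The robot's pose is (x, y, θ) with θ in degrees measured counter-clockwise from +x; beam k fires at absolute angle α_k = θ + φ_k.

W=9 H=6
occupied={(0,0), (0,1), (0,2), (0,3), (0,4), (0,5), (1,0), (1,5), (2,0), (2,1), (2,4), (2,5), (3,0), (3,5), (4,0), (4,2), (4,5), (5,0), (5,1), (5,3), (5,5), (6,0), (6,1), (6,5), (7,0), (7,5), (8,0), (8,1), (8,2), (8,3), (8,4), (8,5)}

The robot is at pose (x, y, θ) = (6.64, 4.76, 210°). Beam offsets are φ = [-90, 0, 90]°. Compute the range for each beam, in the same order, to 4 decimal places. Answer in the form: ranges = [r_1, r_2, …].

beam 1: φ=-90°, α=120°
  direction (-0.5000, 0.8660); cell (6,4); t to first gridline: x 1.2800, y 0.2771 (then +2.0000 / +1.1547)
    (6,5) via y @ 0.2771  # hit
  → r_1 = 0.2771
beam 2: φ=0°, α=210°
  direction (-0.8660, -0.5000); cell (6,4); t to first gridline: x 0.7390, y 1.5200 (then +1.1547 / +2.0000)
    (5,4) via x @ 0.7390
    (5,3) via y @ 1.5200  # hit
  → r_2 = 1.5200
beam 3: φ=90°, α=300°
  direction (0.5000, -0.8660); cell (6,4); t to first gridline: x 0.7200, y 0.8776 (then +2.0000 / +1.1547)
    (7,4) via x @ 0.7200
    (7,3) via y @ 0.8776
    (7,2) via y @ 2.0323
    (8,2) via x @ 2.7200  # hit
  → r_3 = 2.7200

ranges = [0.2771, 1.5200, 2.7200]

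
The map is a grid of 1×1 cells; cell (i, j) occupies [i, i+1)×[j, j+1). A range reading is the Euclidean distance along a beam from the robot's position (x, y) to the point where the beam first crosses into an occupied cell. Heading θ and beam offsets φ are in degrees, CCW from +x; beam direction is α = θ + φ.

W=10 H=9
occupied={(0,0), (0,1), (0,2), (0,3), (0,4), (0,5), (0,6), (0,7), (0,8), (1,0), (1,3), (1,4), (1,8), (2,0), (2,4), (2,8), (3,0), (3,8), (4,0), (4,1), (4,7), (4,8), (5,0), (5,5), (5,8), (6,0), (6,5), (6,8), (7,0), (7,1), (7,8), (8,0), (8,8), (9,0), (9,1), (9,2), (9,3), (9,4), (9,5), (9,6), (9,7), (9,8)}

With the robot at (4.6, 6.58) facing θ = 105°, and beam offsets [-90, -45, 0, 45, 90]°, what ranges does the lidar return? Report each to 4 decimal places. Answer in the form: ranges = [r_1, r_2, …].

beam 1: φ=-90°, α=15°
  direction (0.9659, 0.2588); cell (4,6); t to first gridline: x 0.4141, y 1.6228 (then +1.0353 / +3.8637)
    (5,6) via x @ 0.4141
    (6,6) via x @ 1.4494
    (6,7) via y @ 1.6228
    (7,7) via x @ 2.4847
    (8,7) via x @ 3.5199
    (9,7) via x @ 4.5552  # hit
  → r_1 = 4.5552
beam 2: φ=-45°, α=60°
  direction (0.5000, 0.8660); cell (4,6); t to first gridline: x 0.8000, y 0.4850 (then +2.0000 / +1.1547)
    (4,7) via y @ 0.4850  # hit
  → r_2 = 0.4850
beam 3: φ=0°, α=105°
  direction (-0.2588, 0.9659); cell (4,6); t to first gridline: x 2.3182, y 0.4348 (then +3.8637 / +1.0353)
    (4,7) via y @ 0.4348  # hit
  → r_3 = 0.4348
beam 4: φ=45°, α=150°
  direction (-0.8660, 0.5000); cell (4,6); t to first gridline: x 0.6928, y 0.8400 (then +1.1547 / +2.0000)
    (3,6) via x @ 0.6928
    (3,7) via y @ 0.8400
    (2,7) via x @ 1.8475
    (2,8) via y @ 2.8400  # hit
  → r_4 = 2.8400
beam 5: φ=90°, α=195°
  direction (-0.9659, -0.2588); cell (4,6); t to first gridline: x 0.6212, y 2.2409 (then +1.0353 / +3.8637)
    (3,6) via x @ 0.6212
    (2,6) via x @ 1.6564
    (2,5) via y @ 2.2409
    (1,5) via x @ 2.6917
    (0,5) via x @ 3.7270  # hit
  → r_5 = 3.7270

ranges = [4.5552, 0.4850, 0.4348, 2.8400, 3.7270]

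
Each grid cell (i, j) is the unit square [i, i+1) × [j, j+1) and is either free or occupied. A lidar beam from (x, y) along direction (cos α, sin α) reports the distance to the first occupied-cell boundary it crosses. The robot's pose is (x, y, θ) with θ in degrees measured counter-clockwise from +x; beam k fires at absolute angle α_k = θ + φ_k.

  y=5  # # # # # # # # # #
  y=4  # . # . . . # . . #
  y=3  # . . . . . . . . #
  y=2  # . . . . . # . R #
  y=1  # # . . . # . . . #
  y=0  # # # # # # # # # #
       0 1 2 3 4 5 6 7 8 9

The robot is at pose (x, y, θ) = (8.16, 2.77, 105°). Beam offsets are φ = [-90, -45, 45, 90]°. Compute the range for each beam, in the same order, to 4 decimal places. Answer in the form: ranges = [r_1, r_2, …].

beam 1: φ=-90°, α=15°
  direction (0.9659, 0.2588); cell (8,2); t to first gridline: x 0.8696, y 0.8887 (then +1.0353 / +3.8637)
    (9,2) via x @ 0.8696  # hit
  → r_1 = 0.8696
beam 2: φ=-45°, α=60°
  direction (0.5000, 0.8660); cell (8,2); t to first gridline: x 1.6800, y 0.2656 (then +2.0000 / +1.1547)
    (8,3) via y @ 0.2656
    (8,4) via y @ 1.4203
    (9,4) via x @ 1.6800  # hit
  → r_2 = 1.6800
beam 3: φ=45°, α=150°
  direction (-0.8660, 0.5000); cell (8,2); t to first gridline: x 0.1848, y 0.4600 (then +1.1547 / +2.0000)
    (7,2) via x @ 0.1848
    (7,3) via y @ 0.4600
    (6,3) via x @ 1.3395
    (6,4) via y @ 2.4600  # hit
  → r_3 = 2.4600
beam 4: φ=90°, α=195°
  direction (-0.9659, -0.2588); cell (8,2); t to first gridline: x 0.1656, y 2.9751 (then +1.0353 / +3.8637)
    (7,2) via x @ 0.1656
    (6,2) via x @ 1.2009  # hit
  → r_4 = 1.2009

ranges = [0.8696, 1.6800, 2.4600, 1.2009]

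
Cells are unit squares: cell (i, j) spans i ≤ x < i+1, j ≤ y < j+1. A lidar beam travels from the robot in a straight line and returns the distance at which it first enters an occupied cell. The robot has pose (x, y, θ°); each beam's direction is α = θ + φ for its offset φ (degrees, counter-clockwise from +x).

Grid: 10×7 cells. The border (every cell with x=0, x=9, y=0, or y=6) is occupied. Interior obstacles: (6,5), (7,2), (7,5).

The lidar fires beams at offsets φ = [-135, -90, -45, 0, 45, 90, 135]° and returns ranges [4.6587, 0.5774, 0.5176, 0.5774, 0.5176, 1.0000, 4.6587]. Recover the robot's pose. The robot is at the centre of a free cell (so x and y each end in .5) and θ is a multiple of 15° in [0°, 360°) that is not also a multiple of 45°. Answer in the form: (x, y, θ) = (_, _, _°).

The pose lattice has 37·16 = 592 candidates. Test each by forward raycasting.
  (2.5, 4.5, 60°): beam 1 = 3.6235 ≠ 4.6587 ✗
  (3.5, 4.5, 60°): beam 1 = 3.6235 ≠ 4.6587 ✗
  (2.5, 2.5, 210°): beam 1 = 3.6235 ≠ 4.6587 ✗
  (4.5, 2.5, 195°): beam 1 = 3.0000 ≠ 4.6587 ✗
  …
  (5.5, 5.5, 60°): r_1=4.6587, r_2=0.5774, r_3=0.5176, r_4=0.5774, r_5=0.5176, r_6=1.0000, r_7=4.6587 — all match ✓
Only this pose fits every beam.

(x, y, θ) = (5.5, 5.5, 60°)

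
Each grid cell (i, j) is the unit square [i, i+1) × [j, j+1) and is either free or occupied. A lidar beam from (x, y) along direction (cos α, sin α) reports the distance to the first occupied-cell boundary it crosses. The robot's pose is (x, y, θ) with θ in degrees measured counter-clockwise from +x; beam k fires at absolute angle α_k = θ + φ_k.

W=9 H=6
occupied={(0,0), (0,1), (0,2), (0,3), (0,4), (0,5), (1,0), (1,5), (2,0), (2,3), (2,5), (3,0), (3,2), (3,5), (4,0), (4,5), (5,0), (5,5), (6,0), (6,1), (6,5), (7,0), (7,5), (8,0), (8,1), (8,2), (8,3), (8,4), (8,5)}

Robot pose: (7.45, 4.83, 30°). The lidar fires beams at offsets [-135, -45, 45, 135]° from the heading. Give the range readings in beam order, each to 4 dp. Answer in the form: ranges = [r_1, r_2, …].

ranges = [2.9298, 0.5694, 0.1760, 0.6568]

beam 1: φ=-135°, α=255°
  d=(-0.2588,-0.9659)  start (7,4)  tX=1.7387 tY=0.8593  stride 1/|dx|=3.8637 1/|dy|=1.0353
    cross y-line → (7,3), t=0.8593
    cross x-line → (6,3), t=1.7387
    cross y-line → (6,2), t=1.8946
    cross y-line → (6,1), t=2.9298 (wall)
  → r_1 = 2.9298
beam 2: φ=-45°, α=345°
  d=(0.9659,-0.2588)  start (7,4)  tX=0.5694 tY=3.2069  stride 1/|dx|=1.0353 1/|dy|=3.8637
    cross x-line → (8,4), t=0.5694 (wall)
  → r_2 = 0.5694
beam 3: φ=45°, α=75°
  d=(0.2588,0.9659)  start (7,4)  tX=2.1250 tY=0.1760  stride 1/|dx|=3.8637 1/|dy|=1.0353
    cross y-line → (7,5), t=0.1760 (wall)
  → r_3 = 0.1760
beam 4: φ=135°, α=165°
  d=(-0.9659,0.2588)  start (7,4)  tX=0.4659 tY=0.6568  stride 1/|dx|=1.0353 1/|dy|=3.8637
    cross x-line → (6,4), t=0.4659
    cross y-line → (6,5), t=0.6568 (wall)
  → r_4 = 0.6568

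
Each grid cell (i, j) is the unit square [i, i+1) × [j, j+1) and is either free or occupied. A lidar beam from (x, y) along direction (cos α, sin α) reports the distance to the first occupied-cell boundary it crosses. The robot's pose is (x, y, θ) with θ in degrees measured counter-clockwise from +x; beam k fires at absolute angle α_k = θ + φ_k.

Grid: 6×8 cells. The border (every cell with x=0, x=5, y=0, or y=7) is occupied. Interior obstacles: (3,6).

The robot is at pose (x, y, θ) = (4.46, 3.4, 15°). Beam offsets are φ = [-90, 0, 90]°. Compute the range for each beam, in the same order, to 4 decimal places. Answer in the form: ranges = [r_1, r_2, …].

ranges = [2.0864, 0.5590, 2.6917]

beam 1: φ=-90°, α=285°
  d=(0.2588,-0.9659)  start (4,3)  tX=2.0864 tY=0.4141  stride 1/|dx|=3.8637 1/|dy|=1.0353
    cross y-line → (4,2), t=0.4141
    cross y-line → (4,1), t=1.4494
    cross x-line → (5,1), t=2.0864 (wall)
  → r_1 = 2.0864
beam 2: φ=0°, α=15°
  d=(0.9659,0.2588)  start (4,3)  tX=0.5590 tY=2.3182  stride 1/|dx|=1.0353 1/|dy|=3.8637
    cross x-line → (5,3), t=0.5590 (wall)
  → r_2 = 0.5590
beam 3: φ=90°, α=105°
  d=(-0.2588,0.9659)  start (4,3)  tX=1.7773 tY=0.6212  stride 1/|dx|=3.8637 1/|dy|=1.0353
    cross y-line → (4,4), t=0.6212
    cross y-line → (4,5), t=1.6564
    cross x-line → (3,5), t=1.7773
    cross y-line → (3,6), t=2.6917 (wall)
  → r_3 = 2.6917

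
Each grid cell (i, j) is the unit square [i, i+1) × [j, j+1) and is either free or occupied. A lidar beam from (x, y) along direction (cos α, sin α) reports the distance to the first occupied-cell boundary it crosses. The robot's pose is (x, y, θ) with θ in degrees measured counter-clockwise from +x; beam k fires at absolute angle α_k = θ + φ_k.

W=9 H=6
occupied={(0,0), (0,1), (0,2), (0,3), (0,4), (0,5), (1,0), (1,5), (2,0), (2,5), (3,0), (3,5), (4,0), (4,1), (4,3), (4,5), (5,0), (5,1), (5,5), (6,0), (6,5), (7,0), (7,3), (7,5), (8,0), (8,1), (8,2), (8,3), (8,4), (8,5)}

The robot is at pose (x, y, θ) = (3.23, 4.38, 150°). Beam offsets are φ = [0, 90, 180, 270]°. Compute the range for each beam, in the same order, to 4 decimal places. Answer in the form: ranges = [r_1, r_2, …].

beam 1: φ=0°, α=150°
  cosα=-0.8660 sinα=0.5000 | (3,4) | tMaxX 0.2656 tMaxY 1.2400 | tΔX 1.1547 tΔY 2.0000
    t=0.2656 [x] (2,4)
    t=1.2400 [y] (2,5) — stop
  → r_1 = 1.2400
beam 2: φ=90°, α=240°
  cosα=-0.5000 sinα=-0.8660 | (3,4) | tMaxX 0.4600 tMaxY 0.4388 | tΔX 2.0000 tΔY 1.1547
    t=0.4388 [y] (3,3)
    t=0.4600 [x] (2,3)
    t=1.5935 [y] (2,2)
    t=2.4600 [x] (1,2)
    t=2.7482 [y] (1,1)
    t=3.9029 [y] (1,0) — stop
  → r_2 = 3.9029
beam 3: φ=180°, α=330°
  cosα=0.8660 sinα=-0.5000 | (3,4) | tMaxX 0.8891 tMaxY 0.7600 | tΔX 1.1547 tΔY 2.0000
    t=0.7600 [y] (3,3)
    t=0.8891 [x] (4,3) — stop
  → r_3 = 0.8891
beam 4: φ=270°, α=60°
  cosα=0.5000 sinα=0.8660 | (3,4) | tMaxX 1.5400 tMaxY 0.7159 | tΔX 2.0000 tΔY 1.1547
    t=0.7159 [y] (3,5) — stop
  → r_4 = 0.7159

ranges = [1.2400, 3.9029, 0.8891, 0.7159]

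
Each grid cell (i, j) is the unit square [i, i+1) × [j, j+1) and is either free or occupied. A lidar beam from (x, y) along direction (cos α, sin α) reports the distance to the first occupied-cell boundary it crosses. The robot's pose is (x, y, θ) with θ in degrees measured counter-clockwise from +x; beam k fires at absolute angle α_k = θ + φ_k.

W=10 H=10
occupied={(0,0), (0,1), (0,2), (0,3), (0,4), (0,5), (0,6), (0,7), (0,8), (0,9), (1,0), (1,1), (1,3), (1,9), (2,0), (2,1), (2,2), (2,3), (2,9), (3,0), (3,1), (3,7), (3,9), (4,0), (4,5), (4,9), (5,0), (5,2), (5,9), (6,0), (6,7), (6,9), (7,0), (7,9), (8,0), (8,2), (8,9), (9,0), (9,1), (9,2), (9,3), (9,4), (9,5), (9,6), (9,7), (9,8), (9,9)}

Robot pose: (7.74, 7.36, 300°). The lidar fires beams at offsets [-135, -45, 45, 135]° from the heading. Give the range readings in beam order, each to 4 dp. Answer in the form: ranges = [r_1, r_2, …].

ranges = [0.7661, 6.5844, 1.3044, 1.6979]

beam 1: φ=-135°, α=165°
  dir = (cos 165°, sin 165°) = (-0.9659, 0.2588); from cell (7,7)
  next x-line at t=0.7661, next y-line at t=2.4728; Δt_x=1.0353, Δt_y=3.8637
    x: enter (6,7) at t=0.7661 ← occupied
  → r_1 = 0.7661
beam 2: φ=-45°, α=255°
  dir = (cos 255°, sin 255°) = (-0.2588, -0.9659); from cell (7,7)
  next x-line at t=2.8591, next y-line at t=0.3727; Δt_x=3.8637, Δt_y=1.0353
    y: enter (7,6) at t=0.3727
    y: enter (7,5) at t=1.4080
    y: enter (7,4) at t=2.4433
    x: enter (6,4) at t=2.8591
    y: enter (6,3) at t=3.4785
    y: enter (6,2) at t=4.5138
    y: enter (6,1) at t=5.5491
    y: enter (6,0) at t=6.5844 ← occupied
  → r_2 = 6.5844
beam 3: φ=45°, α=345°
  dir = (cos 345°, sin 345°) = (0.9659, -0.2588); from cell (7,7)
  next x-line at t=0.2692, next y-line at t=1.3909; Δt_x=1.0353, Δt_y=3.8637
    x: enter (8,7) at t=0.2692
    x: enter (9,7) at t=1.3044 ← occupied
  → r_3 = 1.3044
beam 4: φ=135°, α=75°
  dir = (cos 75°, sin 75°) = (0.2588, 0.9659); from cell (7,7)
  next x-line at t=1.0046, next y-line at t=0.6626; Δt_x=3.8637, Δt_y=1.0353
    y: enter (7,8) at t=0.6626
    x: enter (8,8) at t=1.0046
    y: enter (8,9) at t=1.6979 ← occupied
  → r_4 = 1.6979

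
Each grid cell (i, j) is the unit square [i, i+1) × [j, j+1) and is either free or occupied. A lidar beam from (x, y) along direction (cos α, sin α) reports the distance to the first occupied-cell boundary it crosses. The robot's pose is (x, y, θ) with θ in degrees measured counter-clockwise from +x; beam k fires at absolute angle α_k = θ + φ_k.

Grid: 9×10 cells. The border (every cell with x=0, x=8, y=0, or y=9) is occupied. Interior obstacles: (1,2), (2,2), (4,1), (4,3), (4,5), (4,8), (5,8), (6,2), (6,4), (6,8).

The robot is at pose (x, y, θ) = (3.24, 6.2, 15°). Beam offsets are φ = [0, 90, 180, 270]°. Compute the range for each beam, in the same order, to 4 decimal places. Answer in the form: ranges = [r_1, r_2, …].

beam 1: φ=0°, α=15°
  d=(0.9659,0.2588)  start (3,6)  tX=0.7868 tY=3.0910  stride 1/|dx|=1.0353 1/|dy|=3.8637
    cross x-line → (4,6), t=0.7868
    cross x-line → (5,6), t=1.8221
    cross x-line → (6,6), t=2.8574
    cross y-line → (6,7), t=3.0910
    cross x-line → (7,7), t=3.8926
    cross x-line → (8,7), t=4.9279 (wall)
  → r_1 = 4.9279
beam 2: φ=90°, α=105°
  d=(-0.2588,0.9659)  start (3,6)  tX=0.9273 tY=0.8282  stride 1/|dx|=3.8637 1/|dy|=1.0353
    cross y-line → (3,7), t=0.8282
    cross x-line → (2,7), t=0.9273
    cross y-line → (2,8), t=1.8635
    cross y-line → (2,9), t=2.8988 (wall)
  → r_2 = 2.8988
beam 3: φ=180°, α=195°
  d=(-0.9659,-0.2588)  start (3,6)  tX=0.2485 tY=0.7727  stride 1/|dx|=1.0353 1/|dy|=3.8637
    cross x-line → (2,6), t=0.2485
    cross y-line → (2,5), t=0.7727
    cross x-line → (1,5), t=1.2837
    cross x-line → (0,5), t=2.3190 (wall)
  → r_3 = 2.3190
beam 4: φ=270°, α=285°
  d=(0.2588,-0.9659)  start (3,6)  tX=2.9364 tY=0.2071  stride 1/|dx|=3.8637 1/|dy|=1.0353
    cross y-line → (3,5), t=0.2071
    cross y-line → (3,4), t=1.2423
    cross y-line → (3,3), t=2.2776
    cross x-line → (4,3), t=2.9364 (wall)
  → r_4 = 2.9364

ranges = [4.9279, 2.8988, 2.3190, 2.9364]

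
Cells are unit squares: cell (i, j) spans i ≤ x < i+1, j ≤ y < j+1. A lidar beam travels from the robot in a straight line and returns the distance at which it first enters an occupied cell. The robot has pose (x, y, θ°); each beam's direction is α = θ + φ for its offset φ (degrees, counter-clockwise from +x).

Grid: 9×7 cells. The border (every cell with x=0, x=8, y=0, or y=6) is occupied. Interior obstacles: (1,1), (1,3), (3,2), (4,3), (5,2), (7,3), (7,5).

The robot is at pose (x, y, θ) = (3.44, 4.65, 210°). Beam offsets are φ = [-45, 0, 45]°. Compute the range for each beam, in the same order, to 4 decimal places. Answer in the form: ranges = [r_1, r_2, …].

ranges = [2.5261, 1.6628, 3.7788]

beam 1: φ=-45°, α=165°
  direction (-0.9659, 0.2588); cell (3,4); t to first gridline: x 0.4555, y 1.3523 (then +1.0353 / +3.8637)
    (2,4) via x @ 0.4555
    (2,5) via y @ 1.3523
    (1,5) via x @ 1.4908
    (0,5) via x @ 2.5261  # hit
  → r_1 = 2.5261
beam 2: φ=0°, α=210°
  direction (-0.8660, -0.5000); cell (3,4); t to first gridline: x 0.5081, y 1.3000 (then +1.1547 / +2.0000)
    (2,4) via x @ 0.5081
    (2,3) via y @ 1.3000
    (1,3) via x @ 1.6628  # hit
  → r_2 = 1.6628
beam 3: φ=45°, α=255°
  direction (-0.2588, -0.9659); cell (3,4); t to first gridline: x 1.7000, y 0.6729 (then +3.8637 / +1.0353)
    (3,3) via y @ 0.6729
    (2,3) via x @ 1.7000
    (2,2) via y @ 1.7082
    (2,1) via y @ 2.7435
    (2,0) via y @ 3.7788  # hit
  → r_3 = 3.7788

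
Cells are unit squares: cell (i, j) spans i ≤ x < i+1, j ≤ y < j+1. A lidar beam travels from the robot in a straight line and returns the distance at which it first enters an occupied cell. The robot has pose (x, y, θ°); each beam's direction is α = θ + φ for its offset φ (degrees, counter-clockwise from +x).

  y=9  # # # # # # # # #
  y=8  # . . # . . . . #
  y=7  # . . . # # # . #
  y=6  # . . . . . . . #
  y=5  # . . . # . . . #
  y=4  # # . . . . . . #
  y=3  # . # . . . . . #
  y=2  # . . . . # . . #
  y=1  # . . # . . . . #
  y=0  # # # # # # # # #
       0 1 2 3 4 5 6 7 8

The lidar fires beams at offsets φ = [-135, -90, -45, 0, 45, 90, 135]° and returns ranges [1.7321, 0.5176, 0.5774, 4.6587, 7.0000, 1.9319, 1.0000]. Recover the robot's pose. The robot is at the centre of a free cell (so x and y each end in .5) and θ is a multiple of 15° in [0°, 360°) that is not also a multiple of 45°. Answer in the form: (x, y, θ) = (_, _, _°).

Enumerate (i+0.5, j+0.5, θ) over the 47 free cells and 16 admissible headings. For each, cast all 7 beams and compare to the given ranges.
  (7.5, 7.5, 300°): beam 1 = 0.5176 ≠ 1.7321 ✗
  (7.5, 8.5, 255°): beam 1 = 0.5774 ≠ 1.7321 ✗
  (4.5, 6.5, 165°): beam 1 = 1.0000 ≠ 1.7321 ✗
  …
  (4.5, 2.5, 75°): r_1=1.7321, r_2=0.5176, r_3=0.5774, r_4=4.6587, r_5=7.0000, r_6=1.9319, r_7=1.0000 — all match ✓
Unique over the lattice → pose = (4.5, 2.5, 75°).

(x, y, θ) = (4.5, 2.5, 75°)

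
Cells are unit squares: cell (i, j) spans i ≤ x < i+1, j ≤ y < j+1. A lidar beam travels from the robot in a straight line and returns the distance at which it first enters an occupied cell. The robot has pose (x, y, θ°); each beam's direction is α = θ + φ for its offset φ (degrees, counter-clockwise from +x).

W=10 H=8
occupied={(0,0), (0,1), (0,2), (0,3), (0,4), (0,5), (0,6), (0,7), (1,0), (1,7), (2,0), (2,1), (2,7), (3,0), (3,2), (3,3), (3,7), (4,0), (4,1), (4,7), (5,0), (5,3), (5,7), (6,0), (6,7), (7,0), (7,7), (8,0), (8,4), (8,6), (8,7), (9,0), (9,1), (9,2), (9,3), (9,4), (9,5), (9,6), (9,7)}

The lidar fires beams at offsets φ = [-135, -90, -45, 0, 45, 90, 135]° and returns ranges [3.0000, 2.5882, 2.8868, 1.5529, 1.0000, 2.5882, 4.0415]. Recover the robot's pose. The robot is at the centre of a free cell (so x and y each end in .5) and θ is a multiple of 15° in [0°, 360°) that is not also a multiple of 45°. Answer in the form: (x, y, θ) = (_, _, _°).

(x, y, θ) = (7.5, 3.5, 345°)

Candidates: 41 free-cell centres × 16 headings = 656 poses. Raycast each; keep the one whose scan matches to 4 dp.
  (6.5, 5.5, 285°): beam 2 = 5.6940 ≠ 2.5882 ✗
  (7.5, 4.5, 150°): beam 1 = 0.5176 ≠ 3.0000 ✗
  (6.5, 2.5, 300°): beam 1 = 2.5882 ≠ 3.0000 ✗
  …
  (7.5, 3.5, 345°): r_1=3.0000, r_2=2.5882, r_3=2.8868, r_4=1.5529, r_5=1.0000, r_6=2.5882, r_7=4.0415 — all match ✓
No second candidate reproduces the full scan.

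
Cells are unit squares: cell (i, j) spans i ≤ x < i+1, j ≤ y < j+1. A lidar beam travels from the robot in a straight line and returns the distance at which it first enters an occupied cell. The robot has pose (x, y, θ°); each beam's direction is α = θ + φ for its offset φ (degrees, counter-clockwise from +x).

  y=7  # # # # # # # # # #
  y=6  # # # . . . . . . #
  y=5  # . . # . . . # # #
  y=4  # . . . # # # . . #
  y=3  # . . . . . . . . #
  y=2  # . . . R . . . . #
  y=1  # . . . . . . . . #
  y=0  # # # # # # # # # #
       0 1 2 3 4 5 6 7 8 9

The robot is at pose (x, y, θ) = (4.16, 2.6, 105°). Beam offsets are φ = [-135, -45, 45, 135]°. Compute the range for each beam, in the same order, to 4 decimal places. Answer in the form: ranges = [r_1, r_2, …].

beam 1: φ=-135°, α=330°
  cosα=0.8660 sinα=-0.5000 | (4,2) | tMaxX 0.9699 tMaxY 1.2000 | tΔX 1.1547 tΔY 2.0000
    t=0.9699 [x] (5,2)
    t=1.2000 [y] (5,1)
    t=2.1246 [x] (6,1)
    t=3.2000 [y] (6,0) — stop
  → r_1 = 3.2000
beam 2: φ=-45°, α=60°
  cosα=0.5000 sinα=0.8660 | (4,2) | tMaxX 1.6800 tMaxY 0.4619 | tΔX 2.0000 tΔY 1.1547
    t=0.4619 [y] (4,3)
    t=1.6166 [y] (4,4) — stop
  → r_2 = 1.6166
beam 3: φ=45°, α=150°
  cosα=-0.8660 sinα=0.5000 | (4,2) | tMaxX 0.1848 tMaxY 0.8000 | tΔX 1.1547 tΔY 2.0000
    t=0.1848 [x] (3,2)
    t=0.8000 [y] (3,3)
    t=1.3395 [x] (2,3)
    t=2.4942 [x] (1,3)
    t=2.8000 [y] (1,4)
    t=3.6489 [x] (0,4) — stop
  → r_3 = 3.6489
beam 4: φ=135°, α=240°
  cosα=-0.5000 sinα=-0.8660 | (4,2) | tMaxX 0.3200 tMaxY 0.6928 | tΔX 2.0000 tΔY 1.1547
    t=0.3200 [x] (3,2)
    t=0.6928 [y] (3,1)
    t=1.8475 [y] (3,0) — stop
  → r_4 = 1.8475

ranges = [3.2000, 1.6166, 3.6489, 1.8475]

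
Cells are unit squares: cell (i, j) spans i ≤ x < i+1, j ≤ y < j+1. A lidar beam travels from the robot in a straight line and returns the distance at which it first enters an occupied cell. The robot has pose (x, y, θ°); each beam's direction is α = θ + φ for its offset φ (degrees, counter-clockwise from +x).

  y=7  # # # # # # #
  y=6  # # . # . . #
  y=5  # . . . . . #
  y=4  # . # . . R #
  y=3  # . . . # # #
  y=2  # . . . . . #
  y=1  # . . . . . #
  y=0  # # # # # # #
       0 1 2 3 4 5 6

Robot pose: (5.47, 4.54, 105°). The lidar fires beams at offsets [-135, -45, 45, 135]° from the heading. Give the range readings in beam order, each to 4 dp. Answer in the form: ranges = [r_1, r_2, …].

beam 1: φ=-135°, α=330°
  cosα=0.8660 sinα=-0.5000 | (5,4) | tMaxX 0.6120 tMaxY 1.0800 | tΔX 1.1547 tΔY 2.0000
    t=0.6120 [x] (6,4) — stop
  → r_1 = 0.6120
beam 2: φ=-45°, α=60°
  cosα=0.5000 sinα=0.8660 | (5,4) | tMaxX 1.0600 tMaxY 0.5312 | tΔX 2.0000 tΔY 1.1547
    t=0.5312 [y] (5,5)
    t=1.0600 [x] (6,5) — stop
  → r_2 = 1.0600
beam 3: φ=45°, α=150°
  cosα=-0.8660 sinα=0.5000 | (5,4) | tMaxX 0.5427 tMaxY 0.9200 | tΔX 1.1547 tΔY 2.0000
    t=0.5427 [x] (4,4)
    t=0.9200 [y] (4,5)
    t=1.6974 [x] (3,5)
    t=2.8521 [x] (2,5)
    t=2.9200 [y] (2,6)
    t=4.0068 [x] (1,6) — stop
  → r_3 = 4.0068
beam 4: φ=135°, α=240°
  cosα=-0.5000 sinα=-0.8660 | (5,4) | tMaxX 0.9400 tMaxY 0.6235 | tΔX 2.0000 tΔY 1.1547
    t=0.6235 [y] (5,3) — stop
  → r_4 = 0.6235

ranges = [0.6120, 1.0600, 4.0068, 0.6235]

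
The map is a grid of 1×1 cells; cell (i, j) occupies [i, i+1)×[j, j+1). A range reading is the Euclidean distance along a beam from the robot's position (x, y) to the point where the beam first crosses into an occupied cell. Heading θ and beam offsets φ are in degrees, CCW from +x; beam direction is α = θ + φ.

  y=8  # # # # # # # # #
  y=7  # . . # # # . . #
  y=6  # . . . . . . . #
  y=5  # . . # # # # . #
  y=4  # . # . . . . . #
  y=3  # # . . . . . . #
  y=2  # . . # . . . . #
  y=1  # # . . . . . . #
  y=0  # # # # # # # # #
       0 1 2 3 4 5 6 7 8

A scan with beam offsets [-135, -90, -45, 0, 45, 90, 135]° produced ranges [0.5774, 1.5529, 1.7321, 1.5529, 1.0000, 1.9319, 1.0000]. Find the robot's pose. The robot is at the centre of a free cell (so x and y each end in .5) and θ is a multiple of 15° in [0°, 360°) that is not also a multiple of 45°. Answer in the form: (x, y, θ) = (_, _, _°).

(x, y, θ) = (6.5, 6.5, 75°)

Enumerate (i+0.5, j+0.5, θ) over the 38 free cells and 16 admissible headings. For each, cast all 7 beams and compare to the given ranges.
  (6.5, 7.5, 255°): beam 2 = 0.5176 ≠ 1.5529 ✗
  (6.5, 1.5, 240°): beam 1 = 3.6235 ≠ 0.5774 ✗
  (1.5, 2.5, 30°): beam 1 = 0.5176 ≠ 0.5774 ✗
  …
  (6.5, 6.5, 75°): r_1=0.5774, r_2=1.5529, r_3=1.7321, r_4=1.5529, r_5=1.0000, r_6=1.9319, r_7=1.0000 — all match ✓
No second candidate reproduces the full scan.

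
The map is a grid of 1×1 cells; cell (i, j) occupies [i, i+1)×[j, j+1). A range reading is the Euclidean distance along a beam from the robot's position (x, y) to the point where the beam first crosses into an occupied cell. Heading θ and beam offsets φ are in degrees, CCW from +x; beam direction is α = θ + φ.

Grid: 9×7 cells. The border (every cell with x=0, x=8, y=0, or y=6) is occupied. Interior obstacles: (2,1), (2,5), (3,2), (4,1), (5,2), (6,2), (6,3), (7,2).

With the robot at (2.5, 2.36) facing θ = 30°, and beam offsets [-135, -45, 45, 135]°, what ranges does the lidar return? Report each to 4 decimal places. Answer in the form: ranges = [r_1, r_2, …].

ranges = [0.3727, 0.5176, 3.7684, 1.5529]

beam 1: φ=-135°, α=255°
  d=(-0.2588,-0.9659)  start (2,2)  tX=1.9319 tY=0.3727  stride 1/|dx|=3.8637 1/|dy|=1.0353
    cross y-line → (2,1), t=0.3727 (wall)
  → r_1 = 0.3727
beam 2: φ=-45°, α=345°
  d=(0.9659,-0.2588)  start (2,2)  tX=0.5176 tY=1.3909  stride 1/|dx|=1.0353 1/|dy|=3.8637
    cross x-line → (3,2), t=0.5176 (wall)
  → r_2 = 0.5176
beam 3: φ=45°, α=75°
  d=(0.2588,0.9659)  start (2,2)  tX=1.9319 tY=0.6626  stride 1/|dx|=3.8637 1/|dy|=1.0353
    cross y-line → (2,3), t=0.6626
    cross y-line → (2,4), t=1.6979
    cross x-line → (3,4), t=1.9319
    cross y-line → (3,5), t=2.7331
    cross y-line → (3,6), t=3.7684 (wall)
  → r_3 = 3.7684
beam 4: φ=135°, α=165°
  d=(-0.9659,0.2588)  start (2,2)  tX=0.5176 tY=2.4728  stride 1/|dx|=1.0353 1/|dy|=3.8637
    cross x-line → (1,2), t=0.5176
    cross x-line → (0,2), t=1.5529 (wall)
  → r_4 = 1.5529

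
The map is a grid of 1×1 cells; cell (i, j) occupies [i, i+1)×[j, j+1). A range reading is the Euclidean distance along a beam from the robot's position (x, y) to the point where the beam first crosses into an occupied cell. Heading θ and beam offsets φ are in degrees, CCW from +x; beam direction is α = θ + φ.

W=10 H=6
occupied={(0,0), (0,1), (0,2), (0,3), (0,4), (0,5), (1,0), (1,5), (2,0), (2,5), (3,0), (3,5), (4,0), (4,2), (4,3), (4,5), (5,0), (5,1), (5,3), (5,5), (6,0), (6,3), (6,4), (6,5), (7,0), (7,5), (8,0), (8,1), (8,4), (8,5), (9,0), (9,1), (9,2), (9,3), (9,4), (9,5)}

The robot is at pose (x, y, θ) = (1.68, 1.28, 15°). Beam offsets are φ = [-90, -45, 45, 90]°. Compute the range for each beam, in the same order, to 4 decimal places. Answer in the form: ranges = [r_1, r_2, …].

beam 1: φ=-90°, α=285°
  d=(0.2588,-0.9659)  start (1,1)  tX=1.2364 tY=0.2899  stride 1/|dx|=3.8637 1/|dy|=1.0353
    cross y-line → (1,0), t=0.2899 (wall)
  → r_1 = 0.2899
beam 2: φ=-45°, α=330°
  d=(0.8660,-0.5000)  start (1,1)  tX=0.3695 tY=0.5600  stride 1/|dx|=1.1547 1/|dy|=2.0000
    cross x-line → (2,1), t=0.3695
    cross y-line → (2,0), t=0.5600 (wall)
  → r_2 = 0.5600
beam 3: φ=45°, α=60°
  d=(0.5000,0.8660)  start (1,1)  tX=0.6400 tY=0.8314  stride 1/|dx|=2.0000 1/|dy|=1.1547
    cross x-line → (2,1), t=0.6400
    cross y-line → (2,2), t=0.8314
    cross y-line → (2,3), t=1.9861
    cross x-line → (3,3), t=2.6400
    cross y-line → (3,4), t=3.1408
    cross y-line → (3,5), t=4.2955 (wall)
  → r_3 = 4.2955
beam 4: φ=90°, α=105°
  d=(-0.2588,0.9659)  start (1,1)  tX=2.6273 tY=0.7454  stride 1/|dx|=3.8637 1/|dy|=1.0353
    cross y-line → (1,2), t=0.7454
    cross y-line → (1,3), t=1.7807
    cross x-line → (0,3), t=2.6273 (wall)
  → r_4 = 2.6273

ranges = [0.2899, 0.5600, 4.2955, 2.6273]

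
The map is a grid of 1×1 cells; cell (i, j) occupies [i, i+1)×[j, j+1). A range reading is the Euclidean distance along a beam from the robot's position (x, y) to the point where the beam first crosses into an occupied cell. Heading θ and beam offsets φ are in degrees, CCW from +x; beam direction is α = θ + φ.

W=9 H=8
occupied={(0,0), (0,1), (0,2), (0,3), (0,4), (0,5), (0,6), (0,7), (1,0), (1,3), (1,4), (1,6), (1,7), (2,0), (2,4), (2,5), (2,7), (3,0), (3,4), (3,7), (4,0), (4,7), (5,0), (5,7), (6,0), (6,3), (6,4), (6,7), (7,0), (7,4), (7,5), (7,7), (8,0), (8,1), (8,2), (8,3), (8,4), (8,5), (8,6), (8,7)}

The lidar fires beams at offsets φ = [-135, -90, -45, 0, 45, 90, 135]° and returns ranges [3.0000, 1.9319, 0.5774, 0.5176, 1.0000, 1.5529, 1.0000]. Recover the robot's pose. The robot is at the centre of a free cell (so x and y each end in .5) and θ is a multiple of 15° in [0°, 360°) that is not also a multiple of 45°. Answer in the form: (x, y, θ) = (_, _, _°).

Candidates: 32 free-cell centres × 16 headings = 512 poses. Raycast each; keep the one whose scan matches to 4 dp.
  (5.5, 3.5, 105°): beam 1 = 0.5774 ≠ 3.0000 ✗
  (5.5, 2.5, 165°): beam 1 = 1.0000 ≠ 3.0000 ✗
  (6.5, 1.5, 120°): beam 1 = 1.5529 ≠ 3.0000 ✗
  …
  (3.5, 6.5, 105°): r_1=3.0000, r_2=1.9319, r_3=0.5774, r_4=0.5176, r_5=1.0000, r_6=1.5529, r_7=1.0000 — all match ✓
No second candidate reproduces the full scan.

(x, y, θ) = (3.5, 6.5, 105°)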